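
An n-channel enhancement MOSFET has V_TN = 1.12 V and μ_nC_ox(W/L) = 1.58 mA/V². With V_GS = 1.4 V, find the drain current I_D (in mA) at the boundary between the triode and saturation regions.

At the boundary V_DS = V_ov = V_GS − V_TN = 1.4 − 1.12 = 0.28 V.
I_D = ½ k_n V_ov² = 0.5 × 1.58 × 0.28² = 0.0619 mA.

I_D = 0.0619 mA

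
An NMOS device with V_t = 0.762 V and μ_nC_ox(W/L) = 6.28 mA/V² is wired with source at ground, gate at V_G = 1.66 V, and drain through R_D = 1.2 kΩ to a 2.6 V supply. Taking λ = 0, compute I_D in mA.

I_D = 1.82 mA

V_GS = V_G = 1.66 V, so V_ov = 1.66 − 0.762 = 0.898 V.
Assume saturation: I_D = ½ k_n V_ov² = 0.5 × 6.28 × 0.898² = 2.53 mA, giving V_DS = V_DD − I_D R_D = 2.6 − 2.53 × 1.2 = -0.439 V.
But -0.439 V < V_ov = 0.898 V, so the device is actually in triode.
In triode I_D = k_n[V_ov V_DS − ½ V_DS²] and I_D = (V_DD − V_DS)/R_D. Equating: 3.77 V_DS² − 7.767 V_DS + 2.6 = 0, giving V_DS = 0.421 V (the root below V_ov).
I_D = (2.6 − 0.421) / 1.2 = 1.82 mA.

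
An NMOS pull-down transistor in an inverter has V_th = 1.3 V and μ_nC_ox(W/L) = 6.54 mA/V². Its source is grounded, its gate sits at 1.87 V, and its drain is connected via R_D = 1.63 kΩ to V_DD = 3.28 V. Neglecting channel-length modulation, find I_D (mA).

I_D = 1.06 mA

V_GS = V_G = 1.87 V, so V_ov = 1.87 − 1.3 = 0.57 V.
Assume saturation: I_D = ½ k_n V_ov² = 0.5 × 6.54 × 0.57² = 1.06 mA, giving V_DS = V_DD − I_D R_D = 3.28 − 1.06 × 1.63 = 1.55 V.
V_DS = 1.55 V ≥ V_ov = 0.57 V, confirming saturation.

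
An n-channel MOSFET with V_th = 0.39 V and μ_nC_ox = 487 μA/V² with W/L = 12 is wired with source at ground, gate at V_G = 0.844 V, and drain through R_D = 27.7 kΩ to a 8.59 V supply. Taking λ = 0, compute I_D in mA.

I_D = 0.305 mA

V_GS = V_G = 0.844 V, so V_ov = 0.844 − 0.39 = 0.454 V.
k_n = μ_nC_ox · (W/L) = 5.844 mA/V².
Assume saturation: I_D = ½ k_n V_ov² = 0.5 × 5.844 × 0.454² = 0.602 mA, giving V_DS = V_DD − I_D R_D = 8.59 − 0.602 × 27.7 = -8.09 V.
But -8.09 V < V_ov = 0.454 V, so the device is actually in triode.
In triode I_D = k_n[V_ov V_DS − ½ V_DS²] and I_D = (V_DD − V_DS)/R_D. Equating: 80.9 V_DS² − 74.49 V_DS + 8.59 = 0, giving V_DS = 0.135 V (the root below V_ov).
I_D = (8.59 − 0.135) / 27.7 = 0.305 mA.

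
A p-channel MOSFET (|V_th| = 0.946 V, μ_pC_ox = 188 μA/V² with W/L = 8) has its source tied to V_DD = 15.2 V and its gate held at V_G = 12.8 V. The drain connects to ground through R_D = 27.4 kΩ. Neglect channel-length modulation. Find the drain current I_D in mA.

I_D = 0.545 mA

V_SG = V_DD − V_G = 15.2 − 12.8 = 2.4 V, so V_ov = 2.4 − 0.946 = 1.45 V.
k_p = μ_pC_ox · (W/L) = 1.504 mA/V².
Assume saturation: I_D = ½ k_p V_ov² = 0.5 × 1.504 × 1.45² = 1.59 mA, giving V_SD = V_DD − I_D R_D = 15.2 − 1.59 × 27.4 = -28.4 V.
But -28.4 V < V_ov = 1.45 V, so the device is actually in triode.
In triode I_D = k_p[V_ov V_SD − ½ V_SD²] and I_D = (V_DD − V_SD)/R_D. Equating: 20.6 V_SD² − 60.92 V_SD + 15.2 = 0, giving V_SD = 0.275 V (the root below V_ov).
I_D = (15.2 − 0.275) / 27.4 = 0.545 mA.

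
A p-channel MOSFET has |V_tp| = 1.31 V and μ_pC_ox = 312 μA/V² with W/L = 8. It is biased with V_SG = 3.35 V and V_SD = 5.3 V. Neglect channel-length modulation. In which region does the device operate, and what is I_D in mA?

Saturation; I_D = 5.19 mA

k_p = μ_pC_ox · (W/L) = 2.496 mA/V².
V_ov = V_SG − |V_tp| = 3.35 − 1.31 = 2.04 V.
Since V_SD = 5.3 V ≥ V_ov = 2.04 V, the device is in saturation.
I_D = ½ k_p V_ov² = 0.5 × 2.496 × 2.04² = 5.19 mA.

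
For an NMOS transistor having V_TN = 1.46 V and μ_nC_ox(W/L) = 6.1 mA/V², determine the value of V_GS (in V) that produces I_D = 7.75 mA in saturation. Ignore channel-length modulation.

In saturation I_D = ½ k_n (V_GS − V_TN)², so V_GS − V_TN = √(2 I_D / k_n) = √(2 × 7.75 / 6.1) = 1.59 V.
V_GS = 1.46 + 1.59 = 3.05 V.

V_GS = 3.05 V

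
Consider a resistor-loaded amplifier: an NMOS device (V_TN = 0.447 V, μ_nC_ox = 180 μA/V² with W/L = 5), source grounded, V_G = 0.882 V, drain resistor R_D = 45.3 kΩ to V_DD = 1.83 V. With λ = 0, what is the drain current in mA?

I_D = 0.0379 mA

V_GS = V_G = 0.882 V, so V_ov = 0.882 − 0.447 = 0.435 V.
k_n = μ_nC_ox · (W/L) = 0.9 mA/V².
Assume saturation: I_D = ½ k_n V_ov² = 0.5 × 0.9 × 0.435² = 0.0852 mA, giving V_DS = V_DD − I_D R_D = 1.83 − 0.0852 × 45.3 = -2.03 V.
But -2.03 V < V_ov = 0.435 V, so the device is actually in triode.
In triode I_D = k_n[V_ov V_DS − ½ V_DS²] and I_D = (V_DD − V_DS)/R_D. Equating: 20.4 V_DS² − 18.73 V_DS + 1.83 = 0, giving V_DS = 0.111 V (the root below V_ov).
I_D = (1.83 − 0.111) / 45.3 = 0.0379 mA.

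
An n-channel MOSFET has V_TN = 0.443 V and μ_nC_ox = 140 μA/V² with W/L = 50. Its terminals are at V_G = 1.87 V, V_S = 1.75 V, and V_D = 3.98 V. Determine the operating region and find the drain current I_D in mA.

V_GS = V_G − V_S = 1.87 − 1.75 = 0.12 V; V_DS = V_D − V_S = 3.98 − 1.75 = 2.23 V.
V_GS = 0.12 V < V_TN = 0.443 V, so the transistor is in cutoff.

Cutoff; I_D = 0 mA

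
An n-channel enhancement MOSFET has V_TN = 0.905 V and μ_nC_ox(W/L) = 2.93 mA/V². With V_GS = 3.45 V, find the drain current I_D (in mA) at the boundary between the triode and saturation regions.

I_D = 9.49 mA

At the boundary V_DS = V_ov = V_GS − V_TN = 3.45 − 0.905 = 2.54 V.
I_D = ½ k_n V_ov² = 0.5 × 2.93 × 2.54² = 9.49 mA.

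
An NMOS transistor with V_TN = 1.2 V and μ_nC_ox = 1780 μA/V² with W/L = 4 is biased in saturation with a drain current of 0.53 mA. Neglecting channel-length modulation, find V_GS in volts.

k_n = μ_nC_ox · (W/L) = 7.12 mA/V².
In saturation I_D = ½ k_n (V_GS − V_TN)², so V_GS − V_TN = √(2 I_D / k_n) = √(2 × 0.53 / 7.12) = 0.386 V.
V_GS = 1.2 + 0.386 = 1.59 V.

V_GS = 1.59 V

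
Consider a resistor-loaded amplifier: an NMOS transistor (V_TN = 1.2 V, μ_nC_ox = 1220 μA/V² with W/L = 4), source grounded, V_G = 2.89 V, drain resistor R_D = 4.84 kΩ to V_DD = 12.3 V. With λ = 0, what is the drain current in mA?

I_D = 2.47 mA

V_GS = V_G = 2.89 V, so V_ov = 2.89 − 1.2 = 1.69 V.
k_n = μ_nC_ox · (W/L) = 4.88 mA/V².
Assume saturation: I_D = ½ k_n V_ov² = 0.5 × 4.88 × 1.69² = 6.97 mA, giving V_DS = V_DD − I_D R_D = 12.3 − 6.97 × 4.84 = -21.4 V.
But -21.4 V < V_ov = 1.69 V, so the device is actually in triode.
In triode I_D = k_n[V_ov V_DS − ½ V_DS²] and I_D = (V_DD − V_DS)/R_D. Equating: 11.8 V_DS² − 40.92 V_DS + 12.3 = 0, giving V_DS = 0.333 V (the root below V_ov).
I_D = (12.3 − 0.333) / 4.84 = 2.47 mA.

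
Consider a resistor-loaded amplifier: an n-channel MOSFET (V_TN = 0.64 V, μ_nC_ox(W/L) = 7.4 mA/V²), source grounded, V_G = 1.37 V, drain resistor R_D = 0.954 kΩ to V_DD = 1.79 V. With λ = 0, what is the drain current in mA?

I_D = 1.49 mA

V_GS = V_G = 1.37 V, so V_ov = 1.37 − 0.64 = 0.73 V.
Assume saturation: I_D = ½ k_n V_ov² = 0.5 × 7.4 × 0.73² = 1.97 mA, giving V_DS = V_DD − I_D R_D = 1.79 − 1.97 × 0.954 = -0.091 V.
But -0.091 V < V_ov = 0.73 V, so the device is actually in triode.
In triode I_D = k_n[V_ov V_DS − ½ V_DS²] and I_D = (V_DD − V_DS)/R_D. Equating: 3.53 V_DS² − 6.154 V_DS + 1.79 = 0, giving V_DS = 0.369 V (the root below V_ov).
I_D = (1.79 − 0.369) / 0.954 = 1.49 mA.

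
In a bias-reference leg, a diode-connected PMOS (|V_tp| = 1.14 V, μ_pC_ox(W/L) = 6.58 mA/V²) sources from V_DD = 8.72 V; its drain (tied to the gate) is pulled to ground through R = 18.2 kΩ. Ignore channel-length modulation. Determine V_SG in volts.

With gate tied to drain, V_SG = V_SD ≥ V_SG − |V_tp|, so the device is in saturation.
KCL at the drain: ½ k_p (V_SG − |V_tp|)² = (V_DD − V_SG)/R.
Let x = V_SG − 1.14. Then 59.9 x² + x − 7.58 = 0, giving x = 0.348 V (positive root), so V_SG = 1.49 V.
I_D = (V_DD − V_SG)/R = (8.72 − 1.49) / 18.2 = 0.397 mA.

V_SG = 1.49 V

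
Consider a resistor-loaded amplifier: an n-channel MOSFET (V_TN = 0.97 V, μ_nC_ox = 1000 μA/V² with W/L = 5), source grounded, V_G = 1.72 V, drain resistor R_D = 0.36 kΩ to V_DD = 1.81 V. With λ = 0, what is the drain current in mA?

I_D = 1.41 mA

V_GS = V_G = 1.72 V, so V_ov = 1.72 − 0.97 = 0.75 V.
k_n = μ_nC_ox · (W/L) = 5 mA/V².
Assume saturation: I_D = ½ k_n V_ov² = 0.5 × 5 × 0.75² = 1.41 mA, giving V_DS = V_DD − I_D R_D = 1.81 − 1.41 × 0.36 = 1.3 V.
V_DS = 1.3 V ≥ V_ov = 0.75 V, confirming saturation.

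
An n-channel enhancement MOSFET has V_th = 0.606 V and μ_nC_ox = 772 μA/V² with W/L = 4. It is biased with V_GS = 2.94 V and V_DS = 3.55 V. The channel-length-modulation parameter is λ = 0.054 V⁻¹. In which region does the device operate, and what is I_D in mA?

Saturation; I_D = 10.0 mA

k_n = μ_nC_ox · (W/L) = 3.088 mA/V².
V_ov = V_GS − V_th = 2.94 − 0.606 = 2.33 V.
Since V_DS = 3.55 V ≥ V_ov = 2.33 V, the device is in saturation.
I_D = ½ k_n V_ov² (1 + λ V_DS) = 0.5 × 3.088 × 2.33² × (1 + 0.054 × 3.55) = 10 mA.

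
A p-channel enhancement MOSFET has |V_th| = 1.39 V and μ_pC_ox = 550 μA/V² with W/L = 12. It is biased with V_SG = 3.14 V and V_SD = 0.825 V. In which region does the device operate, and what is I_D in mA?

Triode; I_D = 7.28 mA

k_p = μ_pC_ox · (W/L) = 6.6 mA/V².
V_ov = V_SG − |V_th| = 3.14 − 1.39 = 1.75 V.
Since V_SD = 0.825 V < V_ov = 1.75 V, the device is in the triode region.
I_D = k_p [V_ov · V_SD − ½ V_SD²] = 6.6 × [1.75 × 0.825 − 0.5 × 0.825²] = 7.28 mA.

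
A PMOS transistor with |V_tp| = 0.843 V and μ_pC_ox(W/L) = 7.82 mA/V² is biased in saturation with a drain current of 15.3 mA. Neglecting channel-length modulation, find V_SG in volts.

V_SG = 2.82 V

In saturation I_D = ½ k_p (V_SG − |V_tp|)², so V_SG − |V_tp| = √(2 I_D / k_p) = √(2 × 15.3 / 7.82) = 1.98 V.
V_SG = 0.843 + 1.98 = 2.82 V.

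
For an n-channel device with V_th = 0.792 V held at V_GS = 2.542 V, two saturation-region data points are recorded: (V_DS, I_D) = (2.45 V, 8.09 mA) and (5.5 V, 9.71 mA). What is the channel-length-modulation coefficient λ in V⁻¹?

With V_GS fixed, I_D ∝ (1 + λ V_DS) in saturation, so I_D2/I_D1 = (1 + λ V_DS2)/(1 + λ V_DS1).
9.71/8.09 = 1.2 = (1 + 5.5 λ)/(1 + 2.45 λ).
Solving: λ (I_D1 V_DS2 − I_D2 V_DS1) = I_D2 − I_D1, so λ = (9.71 − 8.09) / (8.09 × 5.5 − 9.71 × 2.45) = 1.62 / 20.7 = 0.0782 V⁻¹.

λ = 0.0782 V⁻¹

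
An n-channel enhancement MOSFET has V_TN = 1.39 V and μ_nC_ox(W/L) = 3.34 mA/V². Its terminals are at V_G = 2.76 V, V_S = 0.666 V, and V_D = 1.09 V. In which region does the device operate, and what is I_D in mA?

V_GS = V_G − V_S = 2.76 − 0.666 = 2.09 V; V_DS = V_D − V_S = 1.09 − 0.666 = 0.424 V.
V_ov = V_GS − V_TN = 2.09 − 1.39 = 0.704 V.
Since V_DS = 0.424 V < V_ov = 0.704 V, the device is in the triode region.
I_D = k_n [V_ov · V_DS − ½ V_DS²] = 3.34 × [0.704 × 0.424 − 0.5 × 0.424²] = 0.697 mA.

Triode; I_D = 0.697 mA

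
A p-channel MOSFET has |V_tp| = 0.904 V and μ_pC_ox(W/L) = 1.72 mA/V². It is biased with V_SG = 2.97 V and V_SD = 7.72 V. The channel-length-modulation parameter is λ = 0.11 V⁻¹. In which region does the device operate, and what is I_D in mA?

Saturation; I_D = 6.79 mA

V_ov = V_SG − |V_tp| = 2.97 − 0.904 = 2.07 V.
Since V_SD = 7.72 V ≥ V_ov = 2.07 V, the device is in saturation.
I_D = ½ k_p V_ov² (1 + λ V_SD) = 0.5 × 1.72 × 2.07² × (1 + 0.11 × 7.72) = 6.79 mA.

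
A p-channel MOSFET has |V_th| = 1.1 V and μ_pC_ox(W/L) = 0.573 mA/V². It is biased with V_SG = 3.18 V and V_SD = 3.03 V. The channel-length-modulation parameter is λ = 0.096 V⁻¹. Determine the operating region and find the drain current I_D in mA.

Saturation; I_D = 1.60 mA

V_ov = V_SG − |V_th| = 3.18 − 1.1 = 2.08 V.
Since V_SD = 3.03 V ≥ V_ov = 2.08 V, the device is in saturation.
I_D = ½ k_p V_ov² (1 + λ V_SD) = 0.5 × 0.573 × 2.08² × (1 + 0.096 × 3.03) = 1.6 mA.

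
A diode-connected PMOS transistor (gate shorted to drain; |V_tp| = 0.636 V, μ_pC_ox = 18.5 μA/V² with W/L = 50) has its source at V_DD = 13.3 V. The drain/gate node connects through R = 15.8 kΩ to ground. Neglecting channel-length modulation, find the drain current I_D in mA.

I_D = 0.722 mA

With gate tied to drain, V_SG = V_SD ≥ V_SG − |V_tp|, so the device is in saturation.
k_p = μ_pC_ox · (W/L) = 0.925 mA/V².
KCL at the drain: ½ k_p (V_SG − |V_tp|)² = (V_DD − V_SG)/R.
Let x = V_SG − 0.636. Then 7.31 x² + x − 12.66 = 0, giving x = 1.25 V (positive root), so V_SG = 1.89 V.
I_D = (V_DD − V_SG)/R = (13.3 − 1.89) / 15.8 = 0.722 mA.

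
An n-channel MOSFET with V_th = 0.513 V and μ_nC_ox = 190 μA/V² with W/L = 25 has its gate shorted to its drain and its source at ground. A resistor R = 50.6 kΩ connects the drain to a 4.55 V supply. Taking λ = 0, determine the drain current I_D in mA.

I_D = 0.0762 mA

With gate tied to drain, V_GS = V_DS ≥ V_GS − V_th, so the device is in saturation.
k_n = μ_nC_ox · (W/L) = 4.75 mA/V².
KCL at the drain: ½ k_n (V_GS − V_th)² = (V_DD − V_GS)/R.
Let x = V_GS − 0.513. Then 120 x² + x − 4.037 = 0, giving x = 0.179 V (positive root), so V_GS = 0.692 V.
I_D = (V_DD − V_GS)/R = (4.55 − 0.692) / 50.6 = 0.0762 mA.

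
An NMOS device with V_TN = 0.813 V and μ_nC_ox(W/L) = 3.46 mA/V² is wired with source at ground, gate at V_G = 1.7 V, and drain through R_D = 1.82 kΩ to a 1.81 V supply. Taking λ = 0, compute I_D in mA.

V_GS = V_G = 1.7 V, so V_ov = 1.7 − 0.813 = 0.887 V.
Assume saturation: I_D = ½ k_n V_ov² = 0.5 × 3.46 × 0.887² = 1.36 mA, giving V_DS = V_DD − I_D R_D = 1.81 − 1.36 × 1.82 = -0.667 V.
But -0.667 V < V_ov = 0.887 V, so the device is actually in triode.
In triode I_D = k_n[V_ov V_DS − ½ V_DS²] and I_D = (V_DD − V_DS)/R_D. Equating: 3.15 V_DS² − 6.586 V_DS + 1.81 = 0, giving V_DS = 0.325 V (the root below V_ov).
I_D = (1.81 − 0.325) / 1.82 = 0.816 mA.

I_D = 0.816 mA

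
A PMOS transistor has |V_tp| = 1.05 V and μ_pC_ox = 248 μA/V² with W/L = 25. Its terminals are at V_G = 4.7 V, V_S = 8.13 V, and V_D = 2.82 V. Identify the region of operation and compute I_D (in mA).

V_SG = V_S − V_G = 8.13 − 4.7 = 3.43 V; V_SD = V_S − V_D = 8.13 − 2.82 = 5.31 V.
k_p = μ_pC_ox · (W/L) = 6.2 mA/V².
V_ov = V_SG − |V_tp| = 3.43 − 1.05 = 2.38 V.
Since V_SD = 5.31 V ≥ V_ov = 2.38 V, the device is in saturation.
I_D = ½ k_p V_ov² = 0.5 × 6.2 × 2.38² = 17.6 mA.

Saturation; I_D = 17.6 mA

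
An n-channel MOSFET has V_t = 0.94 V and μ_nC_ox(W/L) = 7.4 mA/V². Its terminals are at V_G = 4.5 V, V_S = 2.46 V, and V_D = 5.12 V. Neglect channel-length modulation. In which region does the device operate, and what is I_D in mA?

Saturation; I_D = 4.48 mA

V_GS = V_G − V_S = 4.5 − 2.46 = 2.04 V; V_DS = V_D − V_S = 5.12 − 2.46 = 2.66 V.
V_ov = V_GS − V_t = 2.04 − 0.94 = 1.1 V.
Since V_DS = 2.66 V ≥ V_ov = 1.1 V, the device is in saturation.
I_D = ½ k_n V_ov² = 0.5 × 7.4 × 1.1² = 4.48 mA.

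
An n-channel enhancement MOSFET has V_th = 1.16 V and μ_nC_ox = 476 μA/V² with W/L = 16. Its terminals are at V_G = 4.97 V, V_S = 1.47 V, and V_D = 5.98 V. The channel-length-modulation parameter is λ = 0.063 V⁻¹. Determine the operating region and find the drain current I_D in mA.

V_GS = V_G − V_S = 4.97 − 1.47 = 3.5 V; V_DS = V_D − V_S = 5.98 − 1.47 = 4.51 V.
k_n = μ_nC_ox · (W/L) = 7.616 mA/V².
V_ov = V_GS − V_th = 3.5 − 1.16 = 2.34 V.
Since V_DS = 4.51 V ≥ V_ov = 2.34 V, the device is in saturation.
I_D = ½ k_n V_ov² (1 + λ V_DS) = 0.5 × 7.616 × 2.34² × (1 + 0.063 × 4.51) = 26.8 mA.

Saturation; I_D = 26.8 mA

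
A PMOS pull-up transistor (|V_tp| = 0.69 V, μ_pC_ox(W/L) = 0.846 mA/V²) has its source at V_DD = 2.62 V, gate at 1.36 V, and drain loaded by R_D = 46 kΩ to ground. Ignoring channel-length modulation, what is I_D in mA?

V_SG = V_DD − V_G = 2.62 − 1.36 = 1.26 V, so V_ov = 1.26 − 0.69 = 0.57 V.
Assume saturation: I_D = ½ k_p V_ov² = 0.5 × 0.846 × 0.57² = 0.137 mA, giving V_SD = V_DD − I_D R_D = 2.62 − 0.137 × 46 = -3.7 V.
But -3.7 V < V_ov = 0.57 V, so the device is actually in triode.
In triode I_D = k_p[V_ov V_SD − ½ V_SD²] and I_D = (V_DD − V_SD)/R_D. Equating: 19.5 V_SD² − 23.18 V_SD + 2.62 = 0, giving V_SD = 0.126 V (the root below V_ov).
I_D = (2.62 − 0.126) / 46 = 0.0542 mA.

I_D = 0.0542 mA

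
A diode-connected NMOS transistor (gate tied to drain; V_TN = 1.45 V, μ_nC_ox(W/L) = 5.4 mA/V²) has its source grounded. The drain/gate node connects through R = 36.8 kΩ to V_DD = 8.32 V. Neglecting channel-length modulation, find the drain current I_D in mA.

With gate tied to drain, V_GS = V_DS ≥ V_GS − V_TN, so the device is in saturation.
KCL at the drain: ½ k_n (V_GS − V_TN)² = (V_DD − V_GS)/R.
Let x = V_GS − 1.45. Then 99.4 x² + x − 6.87 = 0, giving x = 0.258 V (positive root), so V_GS = 1.71 V.
I_D = (V_DD − V_GS)/R = (8.32 − 1.71) / 36.8 = 0.18 mA.

I_D = 0.180 mA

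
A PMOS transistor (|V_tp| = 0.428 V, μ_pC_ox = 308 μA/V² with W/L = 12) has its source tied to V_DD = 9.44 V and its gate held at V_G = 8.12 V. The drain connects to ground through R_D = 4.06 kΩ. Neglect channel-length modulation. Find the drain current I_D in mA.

I_D = 1.47 mA

V_SG = V_DD − V_G = 9.44 − 8.12 = 1.32 V, so V_ov = 1.32 − 0.428 = 0.892 V.
k_p = μ_pC_ox · (W/L) = 3.696 mA/V².
Assume saturation: I_D = ½ k_p V_ov² = 0.5 × 3.696 × 0.892² = 1.47 mA, giving V_SD = V_DD − I_D R_D = 9.44 − 1.47 × 4.06 = 3.47 V.
V_SD = 3.47 V ≥ V_ov = 0.892 V, confirming saturation.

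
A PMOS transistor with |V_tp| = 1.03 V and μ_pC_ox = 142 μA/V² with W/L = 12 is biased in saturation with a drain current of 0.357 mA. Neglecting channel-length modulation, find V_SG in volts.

V_SG = 1.68 V

k_p = μ_pC_ox · (W/L) = 1.704 mA/V².
In saturation I_D = ½ k_p (V_SG − |V_tp|)², so V_SG − |V_tp| = √(2 I_D / k_p) = √(2 × 0.357 / 1.704) = 0.647 V.
V_SG = 1.03 + 0.647 = 1.68 V.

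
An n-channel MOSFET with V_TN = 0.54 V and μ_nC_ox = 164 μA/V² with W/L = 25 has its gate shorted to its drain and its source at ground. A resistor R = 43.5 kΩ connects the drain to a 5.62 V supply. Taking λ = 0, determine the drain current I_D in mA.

I_D = 0.111 mA

With gate tied to drain, V_GS = V_DS ≥ V_GS − V_TN, so the device is in saturation.
k_n = μ_nC_ox · (W/L) = 4.1 mA/V².
KCL at the drain: ½ k_n (V_GS − V_TN)² = (V_DD − V_GS)/R.
Let x = V_GS − 0.54. Then 89.2 x² + x − 5.08 = 0, giving x = 0.233 V (positive root), so V_GS = 0.773 V.
I_D = (V_DD − V_GS)/R = (5.62 − 0.773) / 43.5 = 0.111 mA.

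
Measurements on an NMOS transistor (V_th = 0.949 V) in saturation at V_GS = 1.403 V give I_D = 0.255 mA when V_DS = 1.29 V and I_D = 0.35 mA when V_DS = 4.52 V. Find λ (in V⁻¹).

With V_GS fixed, I_D ∝ (1 + λ V_DS) in saturation, so I_D2/I_D1 = (1 + λ V_DS2)/(1 + λ V_DS1).
0.35/0.255 = 1.373 = (1 + 4.52 λ)/(1 + 1.29 λ).
Solving: λ (I_D1 V_DS2 − I_D2 V_DS1) = I_D2 − I_D1, so λ = (0.35 − 0.255) / (0.255 × 4.52 − 0.35 × 1.29) = 0.095 / 0.701 = 0.136 V⁻¹.

λ = 0.136 V⁻¹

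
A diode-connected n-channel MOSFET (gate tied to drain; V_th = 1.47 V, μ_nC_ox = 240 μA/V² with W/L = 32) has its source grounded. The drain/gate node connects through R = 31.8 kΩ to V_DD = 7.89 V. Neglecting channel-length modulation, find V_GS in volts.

With gate tied to drain, V_GS = V_DS ≥ V_GS − V_th, so the device is in saturation.
k_n = μ_nC_ox · (W/L) = 7.68 mA/V².
KCL at the drain: ½ k_n (V_GS − V_th)² = (V_DD − V_GS)/R.
Let x = V_GS − 1.47. Then 122 x² + x − 6.42 = 0, giving x = 0.225 V (positive root), so V_GS = 1.7 V.
I_D = (V_DD − V_GS)/R = (7.89 − 1.7) / 31.8 = 0.195 mA.

V_GS = 1.70 V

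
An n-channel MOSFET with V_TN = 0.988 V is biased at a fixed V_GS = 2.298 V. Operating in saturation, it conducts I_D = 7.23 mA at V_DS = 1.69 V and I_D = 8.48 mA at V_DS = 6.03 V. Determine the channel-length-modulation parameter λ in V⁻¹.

With V_GS fixed, I_D ∝ (1 + λ V_DS) in saturation, so I_D2/I_D1 = (1 + λ V_DS2)/(1 + λ V_DS1).
8.48/7.23 = 1.173 = (1 + 6.03 λ)/(1 + 1.69 λ).
Solving: λ (I_D1 V_DS2 − I_D2 V_DS1) = I_D2 − I_D1, so λ = (8.48 − 7.23) / (7.23 × 6.03 − 8.48 × 1.69) = 1.25 / 29.3 = 0.0427 V⁻¹.

λ = 0.0427 V⁻¹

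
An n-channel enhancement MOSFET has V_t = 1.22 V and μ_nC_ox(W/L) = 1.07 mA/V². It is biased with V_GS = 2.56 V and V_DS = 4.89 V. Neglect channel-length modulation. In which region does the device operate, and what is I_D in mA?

Saturation; I_D = 0.961 mA

V_ov = V_GS − V_t = 2.56 − 1.22 = 1.34 V.
Since V_DS = 4.89 V ≥ V_ov = 1.34 V, the device is in saturation.
I_D = ½ k_n V_ov² = 0.5 × 1.07 × 1.34² = 0.961 mA.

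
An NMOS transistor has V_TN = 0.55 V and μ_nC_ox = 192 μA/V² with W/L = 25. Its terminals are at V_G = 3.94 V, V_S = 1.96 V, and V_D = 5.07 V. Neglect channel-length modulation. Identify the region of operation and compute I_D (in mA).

V_GS = V_G − V_S = 3.94 − 1.96 = 1.98 V; V_DS = V_D − V_S = 5.07 − 1.96 = 3.11 V.
k_n = μ_nC_ox · (W/L) = 4.8 mA/V².
V_ov = V_GS − V_TN = 1.98 − 0.55 = 1.43 V.
Since V_DS = 3.11 V ≥ V_ov = 1.43 V, the device is in saturation.
I_D = ½ k_n V_ov² = 0.5 × 4.8 × 1.43² = 4.91 mA.

Saturation; I_D = 4.91 mA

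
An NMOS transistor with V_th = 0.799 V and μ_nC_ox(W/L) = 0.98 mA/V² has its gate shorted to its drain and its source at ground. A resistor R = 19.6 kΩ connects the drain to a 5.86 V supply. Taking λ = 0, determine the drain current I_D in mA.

I_D = 0.224 mA

With gate tied to drain, V_GS = V_DS ≥ V_GS − V_th, so the device is in saturation.
KCL at the drain: ½ k_n (V_GS − V_th)² = (V_DD − V_GS)/R.
Let x = V_GS − 0.799. Then 9.6 x² + x − 5.061 = 0, giving x = 0.676 V (positive root), so V_GS = 1.47 V.
I_D = (V_DD − V_GS)/R = (5.86 − 1.47) / 19.6 = 0.224 mA.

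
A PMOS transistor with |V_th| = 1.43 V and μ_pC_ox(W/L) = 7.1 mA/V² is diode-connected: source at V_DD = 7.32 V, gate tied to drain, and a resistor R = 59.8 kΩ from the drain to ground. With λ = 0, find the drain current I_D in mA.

I_D = 0.0957 mA

With gate tied to drain, V_SG = V_SD ≥ V_SG − |V_th|, so the device is in saturation.
KCL at the drain: ½ k_p (V_SG − |V_th|)² = (V_DD − V_SG)/R.
Let x = V_SG − 1.43. Then 212 x² + x − 5.89 = 0, giving x = 0.164 V (positive root), so V_SG = 1.59 V.
I_D = (V_DD − V_SG)/R = (7.32 − 1.59) / 59.8 = 0.0957 mA.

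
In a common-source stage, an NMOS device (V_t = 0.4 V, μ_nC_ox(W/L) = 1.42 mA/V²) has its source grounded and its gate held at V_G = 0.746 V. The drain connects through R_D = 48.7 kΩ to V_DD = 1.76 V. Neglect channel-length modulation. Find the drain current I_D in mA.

I_D = 0.0345 mA

V_GS = V_G = 0.746 V, so V_ov = 0.746 − 0.4 = 0.346 V.
Assume saturation: I_D = ½ k_n V_ov² = 0.5 × 1.42 × 0.346² = 0.085 mA, giving V_DS = V_DD − I_D R_D = 1.76 − 0.085 × 48.7 = -2.38 V.
But -2.38 V < V_ov = 0.346 V, so the device is actually in triode.
In triode I_D = k_n[V_ov V_DS − ½ V_DS²] and I_D = (V_DD − V_DS)/R_D. Equating: 34.6 V_DS² − 24.93 V_DS + 1.76 = 0, giving V_DS = 0.0793 V (the root below V_ov).
I_D = (1.76 − 0.0793) / 48.7 = 0.0345 mA.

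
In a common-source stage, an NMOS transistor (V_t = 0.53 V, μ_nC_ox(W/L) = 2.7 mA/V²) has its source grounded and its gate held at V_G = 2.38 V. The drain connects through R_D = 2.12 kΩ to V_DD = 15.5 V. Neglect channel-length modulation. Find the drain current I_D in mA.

I_D = 4.62 mA

V_GS = V_G = 2.38 V, so V_ov = 2.38 − 0.53 = 1.85 V.
Assume saturation: I_D = ½ k_n V_ov² = 0.5 × 2.7 × 1.85² = 4.62 mA, giving V_DS = V_DD − I_D R_D = 15.5 − 4.62 × 2.12 = 5.7 V.
V_DS = 5.7 V ≥ V_ov = 1.85 V, confirming saturation.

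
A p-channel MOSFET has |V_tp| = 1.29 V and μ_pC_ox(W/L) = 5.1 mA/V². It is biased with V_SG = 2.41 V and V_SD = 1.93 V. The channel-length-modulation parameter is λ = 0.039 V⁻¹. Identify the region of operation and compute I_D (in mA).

Saturation; I_D = 3.44 mA

V_ov = V_SG − |V_tp| = 2.41 − 1.29 = 1.12 V.
Since V_SD = 1.93 V ≥ V_ov = 1.12 V, the device is in saturation.
I_D = ½ k_p V_ov² (1 + λ V_SD) = 0.5 × 5.1 × 1.12² × (1 + 0.039 × 1.93) = 3.44 mA.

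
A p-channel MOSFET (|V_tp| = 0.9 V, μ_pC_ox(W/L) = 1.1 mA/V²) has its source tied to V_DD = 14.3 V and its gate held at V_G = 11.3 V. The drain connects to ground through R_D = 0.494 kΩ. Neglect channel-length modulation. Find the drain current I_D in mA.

I_D = 2.43 mA

V_SG = V_DD − V_G = 14.3 − 11.3 = 3 V, so V_ov = 3 − 0.9 = 2.1 V.
Assume saturation: I_D = ½ k_p V_ov² = 0.5 × 1.1 × 2.1² = 2.43 mA, giving V_SD = V_DD − I_D R_D = 14.3 − 2.43 × 0.494 = 13.1 V.
V_SD = 13.1 V ≥ V_ov = 2.1 V, confirming saturation.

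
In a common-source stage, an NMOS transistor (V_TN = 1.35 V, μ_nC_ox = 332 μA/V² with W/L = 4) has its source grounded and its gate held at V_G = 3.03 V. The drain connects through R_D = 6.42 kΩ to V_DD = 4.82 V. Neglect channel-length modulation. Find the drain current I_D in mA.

V_GS = V_G = 3.03 V, so V_ov = 3.03 − 1.35 = 1.68 V.
k_n = μ_nC_ox · (W/L) = 1.328 mA/V².
Assume saturation: I_D = ½ k_n V_ov² = 0.5 × 1.328 × 1.68² = 1.87 mA, giving V_DS = V_DD − I_D R_D = 4.82 − 1.87 × 6.42 = -7.21 V.
But -7.21 V < V_ov = 1.68 V, so the device is actually in triode.
In triode I_D = k_n[V_ov V_DS − ½ V_DS²] and I_D = (V_DD − V_DS)/R_D. Equating: 4.26 V_DS² − 15.32 V_DS + 4.82 = 0, giving V_DS = 0.348 V (the root below V_ov).
I_D = (4.82 − 0.348) / 6.42 = 0.697 mA.

I_D = 0.697 mA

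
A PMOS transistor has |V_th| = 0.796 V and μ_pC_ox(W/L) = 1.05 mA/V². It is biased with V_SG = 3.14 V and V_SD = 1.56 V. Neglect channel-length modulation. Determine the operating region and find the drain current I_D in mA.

Triode; I_D = 2.56 mA

V_ov = V_SG − |V_th| = 3.14 − 0.796 = 2.34 V.
Since V_SD = 1.56 V < V_ov = 2.34 V, the device is in the triode region.
I_D = k_p [V_ov · V_SD − ½ V_SD²] = 1.05 × [2.34 × 1.56 − 0.5 × 1.56²] = 2.56 mA.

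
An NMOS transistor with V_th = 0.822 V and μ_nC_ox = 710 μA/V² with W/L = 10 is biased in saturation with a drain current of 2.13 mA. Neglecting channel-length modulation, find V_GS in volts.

V_GS = 1.60 V

k_n = μ_nC_ox · (W/L) = 7.1 mA/V².
In saturation I_D = ½ k_n (V_GS − V_th)², so V_GS − V_th = √(2 I_D / k_n) = √(2 × 2.13 / 7.1) = 0.775 V.
V_GS = 0.822 + 0.775 = 1.6 V.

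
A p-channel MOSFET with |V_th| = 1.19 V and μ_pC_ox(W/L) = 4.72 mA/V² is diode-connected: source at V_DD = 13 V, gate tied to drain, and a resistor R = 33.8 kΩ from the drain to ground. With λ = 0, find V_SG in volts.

With gate tied to drain, V_SG = V_SD ≥ V_SG − |V_th|, so the device is in saturation.
KCL at the drain: ½ k_p (V_SG − |V_th|)² = (V_DD − V_SG)/R.
Let x = V_SG − 1.19. Then 79.8 x² + x − 11.81 = 0, giving x = 0.379 V (positive root), so V_SG = 1.57 V.
I_D = (V_DD − V_SG)/R = (13 − 1.57) / 33.8 = 0.338 mA.

V_SG = 1.57 V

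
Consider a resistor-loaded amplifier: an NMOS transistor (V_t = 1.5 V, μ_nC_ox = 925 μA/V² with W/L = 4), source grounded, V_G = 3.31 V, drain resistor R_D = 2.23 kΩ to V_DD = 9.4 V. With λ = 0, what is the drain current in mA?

I_D = 3.89 mA

V_GS = V_G = 3.31 V, so V_ov = 3.31 − 1.5 = 1.81 V.
k_n = μ_nC_ox · (W/L) = 3.7 mA/V².
Assume saturation: I_D = ½ k_n V_ov² = 0.5 × 3.7 × 1.81² = 6.06 mA, giving V_DS = V_DD − I_D R_D = 9.4 − 6.06 × 2.23 = -4.12 V.
But -4.12 V < V_ov = 1.81 V, so the device is actually in triode.
In triode I_D = k_n[V_ov V_DS − ½ V_DS²] and I_D = (V_DD − V_DS)/R_D. Equating: 4.13 V_DS² − 15.93 V_DS + 9.4 = 0, giving V_DS = 0.727 V (the root below V_ov).
I_D = (9.4 − 0.727) / 2.23 = 3.89 mA.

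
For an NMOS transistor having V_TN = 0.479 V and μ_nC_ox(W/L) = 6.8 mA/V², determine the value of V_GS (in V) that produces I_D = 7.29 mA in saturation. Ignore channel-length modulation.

V_GS = 1.94 V

In saturation I_D = ½ k_n (V_GS − V_TN)², so V_GS − V_TN = √(2 I_D / k_n) = √(2 × 7.29 / 6.8) = 1.46 V.
V_GS = 0.479 + 1.46 = 1.94 V.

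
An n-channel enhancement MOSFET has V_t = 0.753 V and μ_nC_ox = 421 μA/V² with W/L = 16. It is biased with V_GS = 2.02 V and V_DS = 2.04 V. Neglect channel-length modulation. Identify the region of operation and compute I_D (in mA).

k_n = μ_nC_ox · (W/L) = 6.736 mA/V².
V_ov = V_GS − V_t = 2.02 − 0.753 = 1.27 V.
Since V_DS = 2.04 V ≥ V_ov = 1.27 V, the device is in saturation.
I_D = ½ k_n V_ov² = 0.5 × 6.736 × 1.27² = 5.41 mA.

Saturation; I_D = 5.41 mA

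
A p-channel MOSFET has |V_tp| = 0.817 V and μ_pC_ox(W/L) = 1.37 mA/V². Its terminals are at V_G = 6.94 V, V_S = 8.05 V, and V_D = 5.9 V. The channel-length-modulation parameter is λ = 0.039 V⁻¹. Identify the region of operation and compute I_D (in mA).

Saturation; I_D = 0.0637 mA

V_SG = V_S − V_G = 8.05 − 6.94 = 1.11 V; V_SD = V_S − V_D = 8.05 − 5.9 = 2.15 V.
V_ov = V_SG − |V_tp| = 1.11 − 0.817 = 0.293 V.
Since V_SD = 2.15 V ≥ V_ov = 0.293 V, the device is in saturation.
I_D = ½ k_p V_ov² (1 + λ V_SD) = 0.5 × 1.37 × 0.293² × (1 + 0.039 × 2.15) = 0.0637 mA.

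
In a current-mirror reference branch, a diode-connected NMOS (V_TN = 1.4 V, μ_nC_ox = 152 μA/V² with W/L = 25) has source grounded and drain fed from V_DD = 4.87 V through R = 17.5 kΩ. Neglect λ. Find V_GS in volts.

V_GS = 1.71 V

With gate tied to drain, V_GS = V_DS ≥ V_GS − V_TN, so the device is in saturation.
k_n = μ_nC_ox · (W/L) = 3.8 mA/V².
KCL at the drain: ½ k_n (V_GS − V_TN)² = (V_DD − V_GS)/R.
Let x = V_GS − 1.4. Then 33.2 x² + x − 3.47 = 0, giving x = 0.308 V (positive root), so V_GS = 1.71 V.
I_D = (V_DD − V_GS)/R = (4.87 − 1.71) / 17.5 = 0.181 mA.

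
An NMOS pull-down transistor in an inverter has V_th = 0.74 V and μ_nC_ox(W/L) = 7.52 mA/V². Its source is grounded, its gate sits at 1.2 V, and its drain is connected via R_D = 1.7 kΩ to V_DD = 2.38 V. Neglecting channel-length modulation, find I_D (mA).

V_GS = V_G = 1.2 V, so V_ov = 1.2 − 0.74 = 0.46 V.
Assume saturation: I_D = ½ k_n V_ov² = 0.5 × 7.52 × 0.46² = 0.796 mA, giving V_DS = V_DD − I_D R_D = 2.38 − 0.796 × 1.7 = 1.03 V.
V_DS = 1.03 V ≥ V_ov = 0.46 V, confirming saturation.

I_D = 0.796 mA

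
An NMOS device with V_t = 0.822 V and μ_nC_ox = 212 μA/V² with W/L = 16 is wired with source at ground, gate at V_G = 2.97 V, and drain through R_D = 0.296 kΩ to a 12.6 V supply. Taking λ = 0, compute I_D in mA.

V_GS = V_G = 2.97 V, so V_ov = 2.97 − 0.822 = 2.15 V.
k_n = μ_nC_ox · (W/L) = 3.392 mA/V².
Assume saturation: I_D = ½ k_n V_ov² = 0.5 × 3.392 × 2.15² = 7.83 mA, giving V_DS = V_DD − I_D R_D = 12.6 − 7.83 × 0.296 = 10.3 V.
V_DS = 10.3 V ≥ V_ov = 2.15 V, confirming saturation.

I_D = 7.83 mA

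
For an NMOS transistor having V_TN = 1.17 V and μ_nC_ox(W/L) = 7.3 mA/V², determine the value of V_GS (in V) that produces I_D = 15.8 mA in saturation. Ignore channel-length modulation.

In saturation I_D = ½ k_n (V_GS − V_TN)², so V_GS − V_TN = √(2 I_D / k_n) = √(2 × 15.8 / 7.3) = 2.08 V.
V_GS = 1.17 + 2.08 = 3.25 V.

V_GS = 3.25 V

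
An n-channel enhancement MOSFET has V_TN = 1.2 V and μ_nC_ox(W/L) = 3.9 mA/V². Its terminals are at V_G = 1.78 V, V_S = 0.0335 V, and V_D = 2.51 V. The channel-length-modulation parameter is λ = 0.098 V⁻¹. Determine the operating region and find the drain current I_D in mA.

V_GS = V_G − V_S = 1.78 − 0.0335 = 1.75 V; V_DS = V_D − V_S = 2.51 − 0.0335 = 2.48 V.
V_ov = V_GS − V_TN = 1.75 − 1.2 = 0.546 V.
Since V_DS = 2.48 V ≥ V_ov = 0.546 V, the device is in saturation.
I_D = ½ k_n V_ov² (1 + λ V_DS) = 0.5 × 3.9 × 0.546² × (1 + 0.098 × 2.48) = 0.724 mA.

Saturation; I_D = 0.724 mA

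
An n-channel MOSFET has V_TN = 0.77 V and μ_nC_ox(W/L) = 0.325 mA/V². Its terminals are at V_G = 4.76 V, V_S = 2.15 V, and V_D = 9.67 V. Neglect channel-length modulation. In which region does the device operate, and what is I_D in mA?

Saturation; I_D = 0.550 mA

V_GS = V_G − V_S = 4.76 − 2.15 = 2.61 V; V_DS = V_D − V_S = 9.67 − 2.15 = 7.52 V.
V_ov = V_GS − V_TN = 2.61 − 0.77 = 1.84 V.
Since V_DS = 7.52 V ≥ V_ov = 1.84 V, the device is in saturation.
I_D = ½ k_n V_ov² = 0.5 × 0.325 × 1.84² = 0.55 mA.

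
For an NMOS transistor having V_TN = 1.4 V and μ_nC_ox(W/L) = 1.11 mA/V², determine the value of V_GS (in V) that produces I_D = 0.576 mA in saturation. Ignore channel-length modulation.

In saturation I_D = ½ k_n (V_GS − V_TN)², so V_GS − V_TN = √(2 I_D / k_n) = √(2 × 0.576 / 1.11) = 1.02 V.
V_GS = 1.4 + 1.02 = 2.42 V.

V_GS = 2.42 V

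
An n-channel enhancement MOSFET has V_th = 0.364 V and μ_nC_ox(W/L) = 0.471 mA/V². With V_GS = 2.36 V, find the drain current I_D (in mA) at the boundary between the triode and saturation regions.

I_D = 0.938 mA

At the boundary V_DS = V_ov = V_GS − V_th = 2.36 − 0.364 = 2 V.
I_D = ½ k_n V_ov² = 0.5 × 0.471 × 2² = 0.938 mA.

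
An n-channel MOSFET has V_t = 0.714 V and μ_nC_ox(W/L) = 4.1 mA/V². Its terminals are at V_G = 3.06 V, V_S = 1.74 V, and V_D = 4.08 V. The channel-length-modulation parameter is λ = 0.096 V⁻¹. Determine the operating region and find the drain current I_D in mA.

V_GS = V_G − V_S = 3.06 − 1.74 = 1.32 V; V_DS = V_D − V_S = 4.08 − 1.74 = 2.34 V.
V_ov = V_GS − V_t = 1.32 − 0.714 = 0.606 V.
Since V_DS = 2.34 V ≥ V_ov = 0.606 V, the device is in saturation.
I_D = ½ k_n V_ov² (1 + λ V_DS) = 0.5 × 4.1 × 0.606² × (1 + 0.096 × 2.34) = 0.922 mA.

Saturation; I_D = 0.922 mA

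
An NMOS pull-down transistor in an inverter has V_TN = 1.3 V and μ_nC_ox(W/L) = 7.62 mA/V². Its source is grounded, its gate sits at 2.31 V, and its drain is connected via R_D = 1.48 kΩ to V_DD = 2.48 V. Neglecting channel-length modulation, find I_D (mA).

V_GS = V_G = 2.31 V, so V_ov = 2.31 − 1.3 = 1.01 V.
Assume saturation: I_D = ½ k_n V_ov² = 0.5 × 7.62 × 1.01² = 3.89 mA, giving V_DS = V_DD − I_D R_D = 2.48 − 3.89 × 1.48 = -3.27 V.
But -3.27 V < V_ov = 1.01 V, so the device is actually in triode.
In triode I_D = k_n[V_ov V_DS − ½ V_DS²] and I_D = (V_DD − V_DS)/R_D. Equating: 5.64 V_DS² − 12.39 V_DS + 2.48 = 0, giving V_DS = 0.223 V (the root below V_ov).
I_D = (2.48 − 0.223) / 1.48 = 1.53 mA.

I_D = 1.53 mA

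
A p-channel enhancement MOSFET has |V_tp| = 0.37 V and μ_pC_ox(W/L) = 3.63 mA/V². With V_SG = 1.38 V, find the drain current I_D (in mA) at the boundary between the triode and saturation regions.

I_D = 1.85 mA

At the boundary V_SD = V_ov = V_SG − |V_tp| = 1.38 − 0.37 = 1.01 V.
I_D = ½ k_p V_ov² = 0.5 × 3.63 × 1.01² = 1.85 mA.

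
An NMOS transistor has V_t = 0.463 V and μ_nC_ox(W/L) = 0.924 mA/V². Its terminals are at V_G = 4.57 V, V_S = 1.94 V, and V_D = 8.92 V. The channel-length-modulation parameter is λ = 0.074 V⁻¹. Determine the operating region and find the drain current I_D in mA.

Saturation; I_D = 3.29 mA

V_GS = V_G − V_S = 4.57 − 1.94 = 2.63 V; V_DS = V_D − V_S = 8.92 − 1.94 = 6.98 V.
V_ov = V_GS − V_t = 2.63 − 0.463 = 2.17 V.
Since V_DS = 6.98 V ≥ V_ov = 2.17 V, the device is in saturation.
I_D = ½ k_n V_ov² (1 + λ V_DS) = 0.5 × 0.924 × 2.17² × (1 + 0.074 × 6.98) = 3.29 mA.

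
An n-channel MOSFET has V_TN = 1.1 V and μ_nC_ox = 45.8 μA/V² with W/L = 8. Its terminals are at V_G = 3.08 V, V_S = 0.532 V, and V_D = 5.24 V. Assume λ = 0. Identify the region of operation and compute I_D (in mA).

Saturation; I_D = 0.384 mA

V_GS = V_G − V_S = 3.08 − 0.532 = 2.55 V; V_DS = V_D − V_S = 5.24 − 0.532 = 4.71 V.
k_n = μ_nC_ox · (W/L) = 0.3664 mA/V².
V_ov = V_GS − V_TN = 2.55 − 1.1 = 1.45 V.
Since V_DS = 4.71 V ≥ V_ov = 1.45 V, the device is in saturation.
I_D = ½ k_n V_ov² = 0.5 × 0.3664 × 1.45² = 0.384 mA.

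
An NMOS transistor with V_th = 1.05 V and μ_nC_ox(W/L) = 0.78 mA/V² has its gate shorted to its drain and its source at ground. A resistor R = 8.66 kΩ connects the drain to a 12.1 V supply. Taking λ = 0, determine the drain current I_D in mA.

With gate tied to drain, V_GS = V_DS ≥ V_GS − V_th, so the device is in saturation.
KCL at the drain: ½ k_n (V_GS − V_th)² = (V_DD − V_GS)/R.
Let x = V_GS − 1.05. Then 3.38 x² + x − 11.05 = 0, giving x = 1.67 V (positive root), so V_GS = 2.72 V.
I_D = (V_DD − V_GS)/R = (12.1 − 2.72) / 8.66 = 1.08 mA.

I_D = 1.08 mA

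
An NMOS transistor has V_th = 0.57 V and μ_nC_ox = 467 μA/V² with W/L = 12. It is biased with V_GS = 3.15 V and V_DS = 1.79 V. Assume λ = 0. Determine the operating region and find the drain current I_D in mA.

Triode; I_D = 16.9 mA

k_n = μ_nC_ox · (W/L) = 5.604 mA/V².
V_ov = V_GS − V_th = 3.15 − 0.57 = 2.58 V.
Since V_DS = 1.79 V < V_ov = 2.58 V, the device is in the triode region.
I_D = k_n [V_ov · V_DS − ½ V_DS²] = 5.604 × [2.58 × 1.79 − 0.5 × 1.79²] = 16.9 mA.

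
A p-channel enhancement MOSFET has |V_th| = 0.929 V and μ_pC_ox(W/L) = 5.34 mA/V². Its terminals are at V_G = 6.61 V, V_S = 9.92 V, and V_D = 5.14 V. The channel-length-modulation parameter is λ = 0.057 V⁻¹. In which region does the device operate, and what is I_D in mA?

V_SG = V_S − V_G = 9.92 − 6.61 = 3.31 V; V_SD = V_S − V_D = 9.92 − 5.14 = 4.78 V.
V_ov = V_SG − |V_th| = 3.31 − 0.929 = 2.38 V.
Since V_SD = 4.78 V ≥ V_ov = 2.38 V, the device is in saturation.
I_D = ½ k_p V_ov² (1 + λ V_SD) = 0.5 × 5.34 × 2.38² × (1 + 0.057 × 4.78) = 19.3 mA.

Saturation; I_D = 19.3 mA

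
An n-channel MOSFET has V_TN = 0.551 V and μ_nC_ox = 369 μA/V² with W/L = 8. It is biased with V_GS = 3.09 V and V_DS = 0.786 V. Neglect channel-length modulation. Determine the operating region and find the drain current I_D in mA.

k_n = μ_nC_ox · (W/L) = 2.952 mA/V².
V_ov = V_GS − V_TN = 3.09 − 0.551 = 2.54 V.
Since V_DS = 0.786 V < V_ov = 2.54 V, the device is in the triode region.
I_D = k_n [V_ov · V_DS − ½ V_DS²] = 2.952 × [2.54 × 0.786 − 0.5 × 0.786²] = 4.98 mA.

Triode; I_D = 4.98 mA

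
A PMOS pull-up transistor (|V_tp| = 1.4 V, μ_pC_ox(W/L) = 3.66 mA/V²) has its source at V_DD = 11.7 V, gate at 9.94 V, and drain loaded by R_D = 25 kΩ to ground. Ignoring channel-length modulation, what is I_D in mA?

I_D = 0.237 mA

V_SG = V_DD − V_G = 11.7 − 9.94 = 1.76 V, so V_ov = 1.76 − 1.4 = 0.36 V.
Assume saturation: I_D = ½ k_p V_ov² = 0.5 × 3.66 × 0.36² = 0.237 mA, giving V_SD = V_DD − I_D R_D = 11.7 − 0.237 × 25 = 5.77 V.
V_SD = 5.77 V ≥ V_ov = 0.36 V, confirming saturation.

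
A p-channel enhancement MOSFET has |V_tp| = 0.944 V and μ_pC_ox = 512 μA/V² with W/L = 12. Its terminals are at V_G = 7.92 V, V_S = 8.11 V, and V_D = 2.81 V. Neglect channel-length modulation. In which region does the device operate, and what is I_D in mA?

V_SG = V_S − V_G = 8.11 − 7.92 = 0.19 V; V_SD = V_S − V_D = 8.11 − 2.81 = 5.3 V.
V_SG = 0.19 V < |V_tp| = 0.944 V, so the transistor is in cutoff.

Cutoff; I_D = 0 mA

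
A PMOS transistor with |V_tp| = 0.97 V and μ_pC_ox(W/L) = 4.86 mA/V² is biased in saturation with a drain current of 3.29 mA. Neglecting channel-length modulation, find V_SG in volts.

V_SG = 2.13 V

In saturation I_D = ½ k_p (V_SG − |V_tp|)², so V_SG − |V_tp| = √(2 I_D / k_p) = √(2 × 3.29 / 4.86) = 1.16 V.
V_SG = 0.97 + 1.16 = 2.13 V.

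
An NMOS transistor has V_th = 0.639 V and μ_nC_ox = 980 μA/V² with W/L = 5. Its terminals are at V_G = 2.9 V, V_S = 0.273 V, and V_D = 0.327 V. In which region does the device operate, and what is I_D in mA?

Triode; I_D = 0.519 mA

V_GS = V_G − V_S = 2.9 − 0.273 = 2.63 V; V_DS = V_D − V_S = 0.327 − 0.273 = 0.054 V.
k_n = μ_nC_ox · (W/L) = 4.9 mA/V².
V_ov = V_GS − V_th = 2.63 − 0.639 = 1.99 V.
Since V_DS = 0.054 V < V_ov = 1.99 V, the device is in the triode region.
I_D = k_n [V_ov · V_DS − ½ V_DS²] = 4.9 × [1.99 × 0.054 − 0.5 × 0.054²] = 0.519 mA.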